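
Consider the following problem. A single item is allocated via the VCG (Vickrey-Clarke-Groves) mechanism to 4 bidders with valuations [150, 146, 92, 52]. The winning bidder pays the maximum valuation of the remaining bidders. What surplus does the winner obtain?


Step 1: The winner is the agent with the highest value: agent 0 with value 150
Step 2: Values of other agents: [146, 92, 52]
Step 3: VCG payment = max of others' values = 146
Step 4: Surplus = 150 - 146 = 4

4


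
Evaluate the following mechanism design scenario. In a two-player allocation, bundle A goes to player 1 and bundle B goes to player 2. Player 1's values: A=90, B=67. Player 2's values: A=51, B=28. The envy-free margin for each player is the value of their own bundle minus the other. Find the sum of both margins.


Step 1: Player 1's margin = v1(A) - v1(B) = 90 - 67 = 23
Step 2: Player 2's margin = v2(B) - v2(A) = 28 - 51 = -23
Step 3: Total margin = 23 + -23 = 0

0


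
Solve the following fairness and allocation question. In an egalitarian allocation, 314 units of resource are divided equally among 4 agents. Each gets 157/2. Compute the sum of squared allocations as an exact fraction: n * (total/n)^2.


Step 1: Each agent's share = 314/4 = 157/2
Step 2: Square of each share = (157/2)^2 = 24649/4
Step 3: Sum of squares = 4 * 24649/4 = 24649

24649


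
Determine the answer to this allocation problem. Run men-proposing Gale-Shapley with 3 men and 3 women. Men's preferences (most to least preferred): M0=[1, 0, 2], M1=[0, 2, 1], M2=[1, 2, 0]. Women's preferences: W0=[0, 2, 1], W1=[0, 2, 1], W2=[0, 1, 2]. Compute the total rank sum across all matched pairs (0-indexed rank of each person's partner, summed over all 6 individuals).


Step 1: Run Gale-Shapley (men propose, women hold best offer):
  M0 proposes to W1; she accepts
  M1 proposes to W0; she accepts
  M2 proposes to W1; rejected
  M2 proposes to W2; she accepts
Step 2: Final matching: W0-M1, W1-M0, W2-M2
Step 3: 0-indexed ranks (man's rank of his match, then woman's): 0 + 2 + 0 + 0 + 1 + 2
Step 4: Total rank sum = 5

5


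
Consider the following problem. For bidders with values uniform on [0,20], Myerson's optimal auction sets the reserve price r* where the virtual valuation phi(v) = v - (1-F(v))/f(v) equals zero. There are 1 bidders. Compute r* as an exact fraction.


Step 1: For U[0,20], F(v) = v/20 and f(v) = 1/20
Step 2: phi(v) = v - (1 - v/20)/(1/20) = v - (20 - v) = 2v - 20
Step 3: Set phi(r*) = 0: 2r* - 20 = 0
Step 4: r* = 20/2 = 10 (the number of bidders n = 1 does not enter)

10


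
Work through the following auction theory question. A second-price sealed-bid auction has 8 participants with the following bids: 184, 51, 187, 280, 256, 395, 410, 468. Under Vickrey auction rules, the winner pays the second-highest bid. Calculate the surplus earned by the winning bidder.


Step 1: Sort bids in descending order: 468, 410, 395, 280, 256, 187, 184, 51
Step 2: The winning bid is the highest: 468
Step 3: The payment equals the second-highest bid: 410
Step 4: Surplus = winner's bid - payment = 468 - 410 = 58

58


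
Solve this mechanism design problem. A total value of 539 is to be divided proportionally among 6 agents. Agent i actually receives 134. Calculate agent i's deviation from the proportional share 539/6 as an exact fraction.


Step 1: Proportional share = 539/6
Step 2: Agent's actual allocation = 134
Step 3: Excess = 134 - 539/6 = 265/6

265/6


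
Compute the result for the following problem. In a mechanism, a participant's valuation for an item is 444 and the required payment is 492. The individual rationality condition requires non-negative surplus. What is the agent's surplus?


Step 1: Surplus = value - payment = 444 - 492 = -48
Step 2: IR is violated (surplus < 0)

-48


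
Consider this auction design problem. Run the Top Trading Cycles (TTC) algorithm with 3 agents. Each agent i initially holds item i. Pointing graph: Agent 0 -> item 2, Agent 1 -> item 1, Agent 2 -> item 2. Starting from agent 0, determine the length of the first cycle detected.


Step 1: Trace the pointer graph from agent 0: 0 -> 2 -> 2
Step 2: A cycle is detected when we revisit agent 2
Step 3: The cycle is: 2 -> 2
Step 4: Cycle length = 1

1


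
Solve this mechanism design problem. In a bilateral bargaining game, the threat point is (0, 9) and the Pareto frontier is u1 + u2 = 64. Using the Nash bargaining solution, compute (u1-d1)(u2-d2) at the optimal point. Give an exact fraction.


Step 1: The Nash solution splits surplus symmetrically above the disagreement point
Step 2: u1 = (total + d1 - d2)/2 = (64 + 0 - 9)/2 = 55/2
Step 3: u2 = (total - d1 + d2)/2 = (64 - 0 + 9)/2 = 73/2
Step 4: Nash product = (55/2 - 0) * (73/2 - 9)
Step 5: = 55/2 * 55/2 = 3025/4

3025/4


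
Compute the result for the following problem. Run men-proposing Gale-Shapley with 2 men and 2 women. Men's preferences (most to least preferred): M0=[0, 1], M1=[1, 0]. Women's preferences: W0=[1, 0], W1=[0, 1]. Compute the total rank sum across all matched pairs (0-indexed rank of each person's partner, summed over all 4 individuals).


Step 1: Run Gale-Shapley (men propose, women hold best offer):
  M0 proposes to W0; she accepts
  M1 proposes to W1; she accepts
Step 2: Final matching: W0-M0, W1-M1
Step 3: 0-indexed ranks (man's rank of his match, then woman's): 0 + 1 + 0 + 1
Step 4: Total rank sum = 2

2


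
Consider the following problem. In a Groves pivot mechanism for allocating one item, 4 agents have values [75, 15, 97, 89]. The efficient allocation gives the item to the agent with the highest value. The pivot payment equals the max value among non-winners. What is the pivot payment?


Step 1: The efficient winner is agent 2 with value 97
Step 2: Other agents' values: [75, 15, 89]
Step 3: Pivot payment = max(others) = 89
Step 4: The winner pays 89

89


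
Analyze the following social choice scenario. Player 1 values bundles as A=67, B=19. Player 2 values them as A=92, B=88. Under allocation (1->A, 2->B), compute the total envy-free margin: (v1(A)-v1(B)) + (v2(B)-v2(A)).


Step 1: Player 1's margin = v1(A) - v1(B) = 67 - 19 = 48
Step 2: Player 2's margin = v2(B) - v2(A) = 88 - 92 = -4
Step 3: Total margin = 48 + -4 = 44

44


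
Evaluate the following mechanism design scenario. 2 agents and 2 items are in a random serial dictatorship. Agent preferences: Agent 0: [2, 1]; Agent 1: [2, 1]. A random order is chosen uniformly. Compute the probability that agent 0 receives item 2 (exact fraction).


Step 1: Agent 0 wants item 2
Step 2: There are 2 possible orderings of agents
Step 3: In 1 orderings, agent 0 gets item 2
Step 4: Probability = 1/2

1/2


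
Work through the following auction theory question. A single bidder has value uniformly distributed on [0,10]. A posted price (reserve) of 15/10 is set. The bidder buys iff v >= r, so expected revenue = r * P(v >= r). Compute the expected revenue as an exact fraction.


Step 1: Posted price r = 3/2, value support [0,10]
Step 2: P(v >= r) = (10 - 3/2)/10 = 17/20
Step 3: Expected revenue = r * P(v >= r) = 3/2 * 17/20
Step 4: Revenue = 51/40

51/40


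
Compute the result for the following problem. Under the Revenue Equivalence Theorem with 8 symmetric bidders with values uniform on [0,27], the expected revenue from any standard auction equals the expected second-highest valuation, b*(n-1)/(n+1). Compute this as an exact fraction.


Step 1: By Revenue Equivalence, expected revenue = b*(n-1)/(n+1)
Step 2: Substituting n = 8, b = 27
Step 3: Revenue = 27*(8-1)/(8+1) = 27*7/9
Step 4: Revenue = 189/9 = 21

21


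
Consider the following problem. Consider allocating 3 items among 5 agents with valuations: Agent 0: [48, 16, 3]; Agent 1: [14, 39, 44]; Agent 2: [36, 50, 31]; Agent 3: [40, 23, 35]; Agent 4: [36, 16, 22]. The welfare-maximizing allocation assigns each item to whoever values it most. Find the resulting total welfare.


Step 1: For each item, find the maximum value among all agents.
Step 2: Item 0 -> Agent 0 (value 48)
Step 3: Item 1 -> Agent 2 (value 50)
Step 4: Item 2 -> Agent 1 (value 44)
Step 5: Total welfare = 48 + 50 + 44 = 142

142


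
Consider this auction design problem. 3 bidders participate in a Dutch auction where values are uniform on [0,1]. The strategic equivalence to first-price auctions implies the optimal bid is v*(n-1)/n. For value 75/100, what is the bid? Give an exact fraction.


Step 1: Dutch auctions are strategically equivalent to first-price auctions
Step 2: The equilibrium bid is b(v) = v*(n-1)/n
Step 3: b = 3/4 * 2/3
Step 4: b = 1/2

1/2


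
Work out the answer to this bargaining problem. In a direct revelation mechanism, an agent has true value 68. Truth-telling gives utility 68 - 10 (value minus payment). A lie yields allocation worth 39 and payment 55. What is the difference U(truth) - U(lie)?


Step 1: U(truth) = value - payment = 68 - 10 = 58
Step 2: U(lie) = allocation - payment = 39 - 55 = -16
Step 3: IC gap = 58 - (-16) = 74

74


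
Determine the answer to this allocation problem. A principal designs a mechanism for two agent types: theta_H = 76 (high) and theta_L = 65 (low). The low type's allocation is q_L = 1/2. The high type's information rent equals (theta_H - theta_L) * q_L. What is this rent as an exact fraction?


Step 1: theta_H - theta_L = 76 - 65 = 11
Step 2: Information rent = (theta_H - theta_L) * q_L
Step 3: = 11 * 1/2
Step 4: = 11/2

11/2


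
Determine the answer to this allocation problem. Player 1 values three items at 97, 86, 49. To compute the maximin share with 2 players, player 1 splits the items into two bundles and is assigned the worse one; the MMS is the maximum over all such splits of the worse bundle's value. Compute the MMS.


Step 1: Item values = 97, 86, 49
Step 2: Enumerate all 2-bundle partitions and take the smaller bundle:
  Partition 1: {97} vs {86,49} -> bundles 97, 135; min = 97
  Partition 2: {86} vs {97,49} -> bundles 86, 146; min = 86
  Partition 3: {49} vs {97,86} -> bundles 49, 183; min = 49
Step 3: MMS = max(97, 86, 49) = 97

97


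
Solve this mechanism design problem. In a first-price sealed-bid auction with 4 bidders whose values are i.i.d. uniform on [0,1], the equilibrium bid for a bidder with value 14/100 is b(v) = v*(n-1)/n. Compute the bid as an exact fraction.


Step 1: The symmetric BNE bidding function is b(v) = v * (n-1) / n
Step 2: Substitute v = 7/50 and n = 4
Step 3: b = 7/50 * 3/4
Step 4: b = 21/200

21/200


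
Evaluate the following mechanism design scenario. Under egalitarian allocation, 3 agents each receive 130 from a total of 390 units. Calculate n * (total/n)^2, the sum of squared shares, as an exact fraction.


Step 1: Each agent's share = 390/3 = 130
Step 2: Square of each share = (130)^2 = 16900
Step 3: Sum of squares = 3 * 16900 = 50700

50700


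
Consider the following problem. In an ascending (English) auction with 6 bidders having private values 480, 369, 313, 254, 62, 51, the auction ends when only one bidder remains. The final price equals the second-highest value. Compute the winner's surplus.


Step 1: Identify the highest value: 480
Step 2: Identify the second-highest value: 369
Step 3: The final price = second-highest value = 369
Step 4: Surplus = 480 - 369 = 111

111


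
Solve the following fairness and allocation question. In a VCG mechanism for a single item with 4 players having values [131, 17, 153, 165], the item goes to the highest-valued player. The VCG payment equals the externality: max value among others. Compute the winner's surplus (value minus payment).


Step 1: The winner is the agent with the highest value: agent 3 with value 165
Step 2: Values of other agents: [131, 17, 153]
Step 3: VCG payment = max of others' values = 153
Step 4: Surplus = 165 - 153 = 12

12


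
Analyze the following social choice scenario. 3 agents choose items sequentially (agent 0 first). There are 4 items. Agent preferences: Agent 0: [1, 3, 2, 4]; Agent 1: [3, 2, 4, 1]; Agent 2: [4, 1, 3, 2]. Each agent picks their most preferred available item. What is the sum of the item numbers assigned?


Step 1: Agent 0 picks item 1
Step 2: Agent 1 picks item 3
Step 3: Agent 2 picks item 4
Step 4: Sum = 1 + 3 + 4 = 8

8


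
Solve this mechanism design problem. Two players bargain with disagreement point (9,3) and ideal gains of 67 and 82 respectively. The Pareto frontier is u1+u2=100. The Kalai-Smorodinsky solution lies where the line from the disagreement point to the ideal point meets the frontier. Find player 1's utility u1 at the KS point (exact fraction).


Step 1: At the KS point, (u1-d1)/r1 = (u2-d2)/r2 = t and u1+u2 = 100
Step 2: u1 = d1 + r1*t and u2 = d2 + r2*t, so (d1 + r1*t) + (d2 + r2*t) = 100
Step 3: t = (100 - 9 - 3)/(67 + 82) = 88/149
Step 4: u1 = d1 + r1*t = 9 + 67 * 88/149 = 7237/149
Step 5: (Check: u2 = d2 + r2*t = 7663/149; u1+u2 = 7237/149 + 7663/149 = 100, on the frontier.)

7237/149


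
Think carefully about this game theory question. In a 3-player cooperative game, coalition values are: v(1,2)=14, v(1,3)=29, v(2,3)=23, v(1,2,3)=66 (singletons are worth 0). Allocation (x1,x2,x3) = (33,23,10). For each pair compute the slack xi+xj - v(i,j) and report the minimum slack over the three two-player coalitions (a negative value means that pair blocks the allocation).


Step 1: Slack for coalition (1,2): x1+x2 - v12 = 56 - 14 = 42
Step 2: Slack for coalition (1,3): x1+x3 - v13 = 43 - 29 = 14
Step 3: Slack for coalition (2,3): x2+x3 - v23 = 33 - 23 = 10
Step 4: Minimum slack = min(42, 14, 10) = 10, attained by (2,3); no pair can gain by deviating, so the allocation is in the core

10


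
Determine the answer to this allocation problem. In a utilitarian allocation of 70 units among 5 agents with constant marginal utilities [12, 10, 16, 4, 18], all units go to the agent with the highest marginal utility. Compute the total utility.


Step 1: The marginal utilities are [12, 10, 16, 4, 18]
Step 2: The highest marginal utility is 18
Step 3: All 70 units go to that agent
Step 4: Total utility = 18 * 70 = 1260

1260


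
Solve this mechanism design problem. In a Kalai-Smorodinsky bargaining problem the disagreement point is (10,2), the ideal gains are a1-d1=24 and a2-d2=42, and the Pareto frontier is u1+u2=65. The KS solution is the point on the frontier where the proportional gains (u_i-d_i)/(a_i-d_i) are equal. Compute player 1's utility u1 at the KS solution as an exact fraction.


Step 1: At the KS point, (u1-d1)/r1 = (u2-d2)/r2 = t and u1+u2 = 65
Step 2: u1 = d1 + r1*t and u2 = d2 + r2*t, so (d1 + r1*t) + (d2 + r2*t) = 65
Step 3: t = (65 - 10 - 2)/(24 + 42) = 53/66
Step 4: u1 = d1 + r1*t = 10 + 24 * 53/66 = 322/11
Step 5: (Check: u2 = d2 + r2*t = 393/11; u1+u2 = 322/11 + 393/11 = 65, on the frontier.)

322/11


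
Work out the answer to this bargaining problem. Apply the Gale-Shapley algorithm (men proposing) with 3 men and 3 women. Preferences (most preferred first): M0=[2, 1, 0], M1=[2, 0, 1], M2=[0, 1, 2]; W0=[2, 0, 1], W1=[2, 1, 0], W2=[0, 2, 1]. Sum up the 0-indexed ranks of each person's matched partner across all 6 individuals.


Step 1: Run Gale-Shapley (men propose, women hold best offer):
  M0 proposes to W2; she accepts
  M1 proposes to W2; rejected
  M1 proposes to W0; she accepts
  M2 proposes to W0; she switches from M1
  M1 proposes to W1; she accepts
Step 2: Final matching: W0-M2, W1-M1, W2-M0
Step 3: 0-indexed ranks (man's rank of his match, then woman's): 0 + 0 + 2 + 1 + 0 + 0
Step 4: Total rank sum = 3

3


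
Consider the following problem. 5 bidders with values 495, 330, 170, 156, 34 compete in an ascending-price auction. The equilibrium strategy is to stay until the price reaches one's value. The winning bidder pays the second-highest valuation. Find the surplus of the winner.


Step 1: Identify the highest value: 495
Step 2: Identify the second-highest value: 330
Step 3: The final price = second-highest value = 330
Step 4: Surplus = 495 - 330 = 165

165


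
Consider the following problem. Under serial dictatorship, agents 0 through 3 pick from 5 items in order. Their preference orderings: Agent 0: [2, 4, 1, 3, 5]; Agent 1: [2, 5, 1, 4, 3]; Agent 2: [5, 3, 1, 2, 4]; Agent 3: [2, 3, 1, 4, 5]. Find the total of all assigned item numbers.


Step 1: Agent 0 picks item 2
Step 2: Agent 1 picks item 5
Step 3: Agent 2 picks item 3
Step 4: Agent 3 picks item 1
Step 5: Sum = 2 + 5 + 3 + 1 = 11

11


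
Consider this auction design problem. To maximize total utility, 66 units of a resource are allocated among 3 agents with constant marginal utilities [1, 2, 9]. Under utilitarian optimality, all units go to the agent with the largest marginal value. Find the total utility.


Step 1: The marginal utilities are [1, 2, 9]
Step 2: The highest marginal utility is 9
Step 3: All 66 units go to that agent
Step 4: Total utility = 9 * 66 = 594

594


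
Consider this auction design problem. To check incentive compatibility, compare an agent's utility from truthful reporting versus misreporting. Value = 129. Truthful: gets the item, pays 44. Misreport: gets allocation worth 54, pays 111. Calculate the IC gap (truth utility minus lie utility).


Step 1: U(truth) = value - payment = 129 - 44 = 85
Step 2: U(lie) = allocation - payment = 54 - 111 = -57
Step 3: IC gap = 85 - (-57) = 142

142


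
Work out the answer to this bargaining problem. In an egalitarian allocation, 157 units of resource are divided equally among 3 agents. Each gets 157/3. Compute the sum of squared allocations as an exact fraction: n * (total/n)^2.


Step 1: Each agent's share = 157/3
Step 2: Square of each share = (157/3)^2 = 24649/9
Step 3: Sum of squares = 3 * 24649/9 = 24649/3

24649/3


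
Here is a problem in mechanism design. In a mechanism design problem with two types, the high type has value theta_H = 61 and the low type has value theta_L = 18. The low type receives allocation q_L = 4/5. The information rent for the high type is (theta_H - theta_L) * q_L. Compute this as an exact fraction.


Step 1: theta_H - theta_L = 61 - 18 = 43
Step 2: Information rent = (theta_H - theta_L) * q_L
Step 3: = 43 * 4/5
Step 4: = 172/5

172/5


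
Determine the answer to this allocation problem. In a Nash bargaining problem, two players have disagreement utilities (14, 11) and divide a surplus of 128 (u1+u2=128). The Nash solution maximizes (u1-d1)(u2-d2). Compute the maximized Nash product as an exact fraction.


Step 1: The Nash solution splits surplus symmetrically above the disagreement point
Step 2: u1 = (total + d1 - d2)/2 = (128 + 14 - 11)/2 = 131/2
Step 3: u2 = (total - d1 + d2)/2 = (128 - 14 + 11)/2 = 125/2
Step 4: Nash product = (131/2 - 14) * (125/2 - 11)
Step 5: = 103/2 * 103/2 = 10609/4

10609/4


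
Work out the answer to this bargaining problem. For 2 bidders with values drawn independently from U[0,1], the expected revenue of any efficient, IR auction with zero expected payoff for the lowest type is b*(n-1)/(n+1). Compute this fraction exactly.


Step 1: By Revenue Equivalence, expected revenue = b*(n-1)/(n+1)
Step 2: Substituting n = 2, b = 1
Step 3: Revenue = 1*(2-1)/(2+1) = 1*1/3
Step 4: Revenue = 1/3

1/3


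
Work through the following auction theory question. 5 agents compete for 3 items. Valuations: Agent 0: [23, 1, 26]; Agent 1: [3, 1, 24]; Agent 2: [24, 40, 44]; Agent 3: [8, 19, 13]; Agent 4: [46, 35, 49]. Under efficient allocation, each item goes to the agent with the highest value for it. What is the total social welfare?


Step 1: For each item, find the maximum value among all agents.
Step 2: Item 0 -> Agent 4 (value 46)
Step 3: Item 1 -> Agent 2 (value 40)
Step 4: Item 2 -> Agent 4 (value 49)
Step 5: Total welfare = 46 + 40 + 49 = 135

135


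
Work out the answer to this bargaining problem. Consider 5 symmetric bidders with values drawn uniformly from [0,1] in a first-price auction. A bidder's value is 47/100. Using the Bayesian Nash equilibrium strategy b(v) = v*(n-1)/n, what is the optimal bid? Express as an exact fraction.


Step 1: The symmetric BNE bidding function is b(v) = v * (n-1) / n
Step 2: Substitute v = 47/100 and n = 5
Step 3: b = 47/100 * 4/5
Step 4: b = 47/125

47/125


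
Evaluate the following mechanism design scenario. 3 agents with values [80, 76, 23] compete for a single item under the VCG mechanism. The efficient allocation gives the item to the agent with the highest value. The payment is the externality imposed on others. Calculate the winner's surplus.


Step 1: The winner is the agent with the highest value: agent 0 with value 80
Step 2: Values of other agents: [76, 23]
Step 3: VCG payment = max of others' values = 76
Step 4: Surplus = 80 - 76 = 4

4


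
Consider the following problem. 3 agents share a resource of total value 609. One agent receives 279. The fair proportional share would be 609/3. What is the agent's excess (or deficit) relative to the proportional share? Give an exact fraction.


Step 1: Proportional share = 609/3 = 203
Step 2: Agent's actual allocation = 279
Step 3: Excess = 279 - 203 = 76

76


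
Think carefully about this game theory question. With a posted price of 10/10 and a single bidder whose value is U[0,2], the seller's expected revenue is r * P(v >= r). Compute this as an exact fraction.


Step 1: Posted price r = 1, value support [0,2]
Step 2: P(v >= r) = (2 - 1)/2 = 1/2
Step 3: Expected revenue = r * P(v >= r) = 1 * 1/2
Step 4: Revenue = 1/2

1/2


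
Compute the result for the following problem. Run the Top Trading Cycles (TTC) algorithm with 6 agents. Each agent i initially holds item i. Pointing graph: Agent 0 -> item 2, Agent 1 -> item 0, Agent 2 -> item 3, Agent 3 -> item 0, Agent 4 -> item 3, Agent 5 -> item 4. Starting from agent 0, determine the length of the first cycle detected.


Step 1: Trace the pointer graph from agent 0: 0 -> 2 -> 3 -> 0
Step 2: A cycle is detected when we revisit agent 0
Step 3: The cycle is: 0 -> 2 -> 3 -> 0
Step 4: Cycle length = 3

3


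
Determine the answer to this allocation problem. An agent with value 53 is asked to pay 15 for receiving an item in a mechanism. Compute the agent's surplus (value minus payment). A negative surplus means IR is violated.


Step 1: Surplus = value - payment = 53 - 15 = 38
Step 2: IR is satisfied (surplus >= 0)

38


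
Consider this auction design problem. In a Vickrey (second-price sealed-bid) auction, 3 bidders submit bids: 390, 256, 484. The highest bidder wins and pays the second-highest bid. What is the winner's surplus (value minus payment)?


Step 1: Sort bids in descending order: 484, 390, 256
Step 2: The winning bid is the highest: 484
Step 3: The payment equals the second-highest bid: 390
Step 4: Surplus = winner's bid - payment = 484 - 390 = 94

94


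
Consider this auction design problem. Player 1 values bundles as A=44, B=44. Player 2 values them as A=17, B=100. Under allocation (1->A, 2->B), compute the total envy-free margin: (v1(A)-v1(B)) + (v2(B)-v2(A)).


Step 1: Player 1's margin = v1(A) - v1(B) = 44 - 44 = 0
Step 2: Player 2's margin = v2(B) - v2(A) = 100 - 17 = 83
Step 3: Total margin = 0 + 83 = 83

83


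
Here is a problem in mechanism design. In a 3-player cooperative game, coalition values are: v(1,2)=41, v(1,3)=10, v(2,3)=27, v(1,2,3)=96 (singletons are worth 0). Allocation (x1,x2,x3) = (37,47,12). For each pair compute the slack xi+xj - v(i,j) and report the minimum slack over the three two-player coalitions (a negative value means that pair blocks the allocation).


Step 1: Slack for coalition (1,2): x1+x2 - v12 = 84 - 41 = 43
Step 2: Slack for coalition (1,3): x1+x3 - v13 = 49 - 10 = 39
Step 3: Slack for coalition (2,3): x2+x3 - v23 = 59 - 27 = 32
Step 4: Minimum slack = min(43, 39, 32) = 32, attained by (2,3); no pair can gain by deviating, so the allocation is in the core

32


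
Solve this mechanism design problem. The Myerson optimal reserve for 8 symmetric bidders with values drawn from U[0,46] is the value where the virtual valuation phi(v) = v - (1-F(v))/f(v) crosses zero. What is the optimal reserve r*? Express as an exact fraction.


Step 1: For U[0,46], F(v) = v/46 and f(v) = 1/46
Step 2: phi(v) = v - (1 - v/46)/(1/46) = v - (46 - v) = 2v - 46
Step 3: Set phi(r*) = 0: 2r* - 46 = 0
Step 4: r* = 46/2 = 23 (the number of bidders n = 8 does not enter)

23


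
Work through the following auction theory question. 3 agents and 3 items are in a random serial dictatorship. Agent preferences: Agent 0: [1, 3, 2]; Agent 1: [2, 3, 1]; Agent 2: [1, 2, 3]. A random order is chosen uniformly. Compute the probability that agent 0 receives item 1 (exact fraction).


Step 1: Agent 0 wants item 1
Step 2: There are 6 possible orderings of agents
Step 3: In 3 orderings, agent 0 gets item 1
Step 4: Probability = 3/6 = 1/2

1/2


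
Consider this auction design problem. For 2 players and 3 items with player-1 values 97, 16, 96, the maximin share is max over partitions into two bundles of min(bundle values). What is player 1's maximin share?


Step 1: Item values = 97, 16, 96
Step 2: Enumerate all 2-bundle partitions and take the smaller bundle:
  Partition 1: {97} vs {16,96} -> bundles 97, 112; min = 97
  Partition 2: {16} vs {97,96} -> bundles 16, 193; min = 16
  Partition 3: {96} vs {97,16} -> bundles 96, 113; min = 96
Step 3: MMS = max(97, 16, 96) = 97

97


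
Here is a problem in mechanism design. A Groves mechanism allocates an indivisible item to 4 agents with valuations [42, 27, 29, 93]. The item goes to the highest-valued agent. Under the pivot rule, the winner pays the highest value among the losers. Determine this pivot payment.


Step 1: The efficient winner is agent 3 with value 93
Step 2: Other agents' values: [42, 27, 29]
Step 3: Pivot payment = max(others) = 42
Step 4: The winner pays 42

42


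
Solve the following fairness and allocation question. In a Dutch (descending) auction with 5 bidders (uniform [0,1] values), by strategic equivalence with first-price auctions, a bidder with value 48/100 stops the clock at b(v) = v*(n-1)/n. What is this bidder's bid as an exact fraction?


Step 1: Dutch auctions are strategically equivalent to first-price auctions
Step 2: The equilibrium bid is b(v) = v*(n-1)/n
Step 3: b = 12/25 * 4/5
Step 4: b = 48/125

48/125


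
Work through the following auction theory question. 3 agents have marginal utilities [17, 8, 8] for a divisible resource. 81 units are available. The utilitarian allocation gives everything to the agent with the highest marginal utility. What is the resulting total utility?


Step 1: The marginal utilities are [17, 8, 8]
Step 2: The highest marginal utility is 17
Step 3: All 81 units go to that agent
Step 4: Total utility = 17 * 81 = 1377

1377


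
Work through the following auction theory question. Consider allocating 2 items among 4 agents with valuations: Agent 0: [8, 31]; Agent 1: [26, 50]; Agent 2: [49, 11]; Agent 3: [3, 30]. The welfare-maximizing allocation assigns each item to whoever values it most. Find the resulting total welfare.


Step 1: For each item, find the maximum value among all agents.
Step 2: Item 0 -> Agent 2 (value 49)
Step 3: Item 1 -> Agent 1 (value 50)
Step 4: Total welfare = 49 + 50 = 99

99


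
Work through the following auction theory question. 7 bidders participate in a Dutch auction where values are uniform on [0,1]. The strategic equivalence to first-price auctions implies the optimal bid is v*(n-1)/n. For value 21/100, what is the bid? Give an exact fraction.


Step 1: Dutch auctions are strategically equivalent to first-price auctions
Step 2: The equilibrium bid is b(v) = v*(n-1)/n
Step 3: b = 21/100 * 6/7
Step 4: b = 9/50

9/50


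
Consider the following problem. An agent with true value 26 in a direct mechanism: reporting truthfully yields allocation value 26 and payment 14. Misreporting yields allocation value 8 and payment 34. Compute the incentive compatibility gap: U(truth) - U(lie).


Step 1: U(truth) = value - payment = 26 - 14 = 12
Step 2: U(lie) = allocation - payment = 8 - 34 = -26
Step 3: IC gap = 12 - (-26) = 38

38


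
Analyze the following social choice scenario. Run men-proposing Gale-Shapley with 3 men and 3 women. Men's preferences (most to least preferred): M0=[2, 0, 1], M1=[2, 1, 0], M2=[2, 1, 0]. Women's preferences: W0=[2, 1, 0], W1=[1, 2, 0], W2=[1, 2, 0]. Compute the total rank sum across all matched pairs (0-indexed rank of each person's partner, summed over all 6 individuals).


Step 1: Run Gale-Shapley (men propose, women hold best offer):
  M0 proposes to W2; she accepts
  M1 proposes to W2; she switches from M0
  M2 proposes to W2; rejected
  M2 proposes to W1; she accepts
  M0 proposes to W0; she accepts
Step 2: Final matching: W0-M0, W1-M2, W2-M1
Step 3: 0-indexed ranks (man's rank of his match, then woman's): 1 + 2 + 1 + 1 + 0 + 0
Step 4: Total rank sum = 5

5


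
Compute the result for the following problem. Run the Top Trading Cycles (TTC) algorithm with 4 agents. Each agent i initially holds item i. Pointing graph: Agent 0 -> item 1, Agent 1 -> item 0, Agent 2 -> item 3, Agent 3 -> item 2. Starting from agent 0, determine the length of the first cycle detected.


Step 1: Trace the pointer graph from agent 0: 0 -> 1 -> 0
Step 2: A cycle is detected when we revisit agent 0
Step 3: The cycle is: 0 -> 1 -> 0
Step 4: Cycle length = 2

2


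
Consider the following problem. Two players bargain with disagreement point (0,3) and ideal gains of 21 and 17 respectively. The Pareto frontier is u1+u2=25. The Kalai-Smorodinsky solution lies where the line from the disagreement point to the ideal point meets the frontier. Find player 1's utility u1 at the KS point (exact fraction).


Step 1: At the KS point, (u1-d1)/r1 = (u2-d2)/r2 = t and u1+u2 = 25
Step 2: u1 = d1 + r1*t and u2 = d2 + r2*t, so (d1 + r1*t) + (d2 + r2*t) = 25
Step 3: t = (25 - 0 - 3)/(21 + 17) = 22/38 = 11/19
Step 4: u1 = d1 + r1*t = 0 + 21 * 11/19 = 231/19
Step 5: (Check: u2 = d2 + r2*t = 244/19; u1+u2 = 231/19 + 244/19 = 25, on the frontier.)

231/19


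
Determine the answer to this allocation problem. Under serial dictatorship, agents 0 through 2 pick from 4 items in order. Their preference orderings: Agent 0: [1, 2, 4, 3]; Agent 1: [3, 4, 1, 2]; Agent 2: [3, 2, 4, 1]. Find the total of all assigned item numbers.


Step 1: Agent 0 picks item 1
Step 2: Agent 1 picks item 3
Step 3: Agent 2 picks item 2
Step 4: Sum = 1 + 3 + 2 = 6

6


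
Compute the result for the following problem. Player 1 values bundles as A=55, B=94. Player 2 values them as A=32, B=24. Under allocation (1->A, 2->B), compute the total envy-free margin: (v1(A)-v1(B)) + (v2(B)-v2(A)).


Step 1: Player 1's margin = v1(A) - v1(B) = 55 - 94 = -39
Step 2: Player 2's margin = v2(B) - v2(A) = 24 - 32 = -8
Step 3: Total margin = -39 + -8 = -47

-47


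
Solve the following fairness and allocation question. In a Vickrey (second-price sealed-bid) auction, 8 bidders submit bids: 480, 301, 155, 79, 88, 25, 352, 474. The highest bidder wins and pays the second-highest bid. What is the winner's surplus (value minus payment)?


Step 1: Sort bids in descending order: 480, 474, 352, 301, 155, 88, 79, 25
Step 2: The winning bid is the highest: 480
Step 3: The payment equals the second-highest bid: 474
Step 4: Surplus = winner's bid - payment = 480 - 474 = 6

6


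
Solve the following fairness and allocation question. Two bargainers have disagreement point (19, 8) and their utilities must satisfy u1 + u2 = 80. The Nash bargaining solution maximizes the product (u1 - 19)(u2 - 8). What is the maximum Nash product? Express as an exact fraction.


Step 1: The Nash solution splits surplus symmetrically above the disagreement point
Step 2: u1 = (total + d1 - d2)/2 = (80 + 19 - 8)/2 = 91/2
Step 3: u2 = (total - d1 + d2)/2 = (80 - 19 + 8)/2 = 69/2
Step 4: Nash product = (91/2 - 19) * (69/2 - 8)
Step 5: = 53/2 * 53/2 = 2809/4

2809/4


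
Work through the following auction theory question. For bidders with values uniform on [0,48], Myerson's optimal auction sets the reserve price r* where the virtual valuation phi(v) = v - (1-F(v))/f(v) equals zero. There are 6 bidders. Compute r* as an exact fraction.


Step 1: For U[0,48], F(v) = v/48 and f(v) = 1/48
Step 2: phi(v) = v - (1 - v/48)/(1/48) = v - (48 - v) = 2v - 48
Step 3: Set phi(r*) = 0: 2r* - 48 = 0
Step 4: r* = 48/2 = 24 (the number of bidders n = 6 does not enter)

24


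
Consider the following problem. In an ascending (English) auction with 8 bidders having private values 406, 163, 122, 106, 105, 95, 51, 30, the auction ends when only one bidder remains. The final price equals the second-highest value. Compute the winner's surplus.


Step 1: Identify the highest value: 406
Step 2: Identify the second-highest value: 163
Step 3: The final price = second-highest value = 163
Step 4: Surplus = 406 - 163 = 243

243


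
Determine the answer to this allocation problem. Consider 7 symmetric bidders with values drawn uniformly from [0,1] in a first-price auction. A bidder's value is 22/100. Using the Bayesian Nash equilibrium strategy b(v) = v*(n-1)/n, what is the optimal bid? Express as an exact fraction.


Step 1: The symmetric BNE bidding function is b(v) = v * (n-1) / n
Step 2: Substitute v = 11/50 and n = 7
Step 3: b = 11/50 * 6/7
Step 4: b = 33/175

33/175


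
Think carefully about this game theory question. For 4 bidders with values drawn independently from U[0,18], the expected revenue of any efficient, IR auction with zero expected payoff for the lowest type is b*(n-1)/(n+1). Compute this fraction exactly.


Step 1: By Revenue Equivalence, expected revenue = b*(n-1)/(n+1)
Step 2: Substituting n = 4, b = 18
Step 3: Revenue = 18*(4-1)/(4+1) = 18*3/5
Step 4: Revenue = 54/5

54/5


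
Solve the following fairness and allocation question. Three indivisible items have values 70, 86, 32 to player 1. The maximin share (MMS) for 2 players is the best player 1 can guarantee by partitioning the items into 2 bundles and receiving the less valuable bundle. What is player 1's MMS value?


Step 1: Item values = 70, 86, 32
Step 2: Enumerate all 2-bundle partitions and take the smaller bundle:
  Partition 1: {70} vs {86,32} -> bundles 70, 118; min = 70
  Partition 2: {86} vs {70,32} -> bundles 86, 102; min = 86
  Partition 3: {32} vs {70,86} -> bundles 32, 156; min = 32
Step 3: MMS = max(70, 86, 32) = 86

86


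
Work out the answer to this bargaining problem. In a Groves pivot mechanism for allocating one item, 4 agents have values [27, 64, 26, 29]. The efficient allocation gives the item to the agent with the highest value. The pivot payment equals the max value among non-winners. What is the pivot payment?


Step 1: The efficient winner is agent 1 with value 64
Step 2: Other agents' values: [27, 26, 29]
Step 3: Pivot payment = max(others) = 29
Step 4: The winner pays 29

29


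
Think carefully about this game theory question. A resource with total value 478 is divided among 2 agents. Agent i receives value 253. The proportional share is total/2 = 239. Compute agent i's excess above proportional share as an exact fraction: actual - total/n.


Step 1: Proportional share = 478/2 = 239
Step 2: Agent's actual allocation = 253
Step 3: Excess = 253 - 239 = 14

14


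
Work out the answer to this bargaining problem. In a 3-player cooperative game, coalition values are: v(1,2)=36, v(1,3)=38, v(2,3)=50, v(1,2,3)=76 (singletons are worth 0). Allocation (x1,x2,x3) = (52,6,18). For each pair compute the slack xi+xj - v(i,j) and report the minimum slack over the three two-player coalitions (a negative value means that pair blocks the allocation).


Step 1: Slack for coalition (1,2): x1+x2 - v12 = 58 - 36 = 22
Step 2: Slack for coalition (1,3): x1+x3 - v13 = 70 - 38 = 32
Step 3: Slack for coalition (2,3): x2+x3 - v23 = 24 - 50 = -26
Step 4: Minimum slack = min(22, 32, -26) = -26, attained by (2,3); coalition (2,3) can block (slack < 0), so the allocation is not in the core

-26


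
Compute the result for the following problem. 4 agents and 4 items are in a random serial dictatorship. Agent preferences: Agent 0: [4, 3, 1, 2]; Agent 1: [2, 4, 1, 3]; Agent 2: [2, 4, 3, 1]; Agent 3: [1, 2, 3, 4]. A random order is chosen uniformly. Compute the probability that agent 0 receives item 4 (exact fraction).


Step 1: Agent 0 wants item 4
Step 2: There are 24 possible orderings of agents
Step 3: In 16 orderings, agent 0 gets item 4
Step 4: Probability = 16/24 = 2/3

2/3


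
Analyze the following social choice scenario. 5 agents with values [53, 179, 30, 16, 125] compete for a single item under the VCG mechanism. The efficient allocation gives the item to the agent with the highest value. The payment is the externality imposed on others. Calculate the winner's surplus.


Step 1: The winner is the agent with the highest value: agent 1 with value 179
Step 2: Values of other agents: [53, 30, 16, 125]
Step 3: VCG payment = max of others' values = 125
Step 4: Surplus = 179 - 125 = 54

54


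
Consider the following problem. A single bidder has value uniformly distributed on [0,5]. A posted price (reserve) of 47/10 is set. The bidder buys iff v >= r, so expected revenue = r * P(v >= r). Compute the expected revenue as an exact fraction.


Step 1: Posted price r = 47/10, value support [0,5]
Step 2: P(v >= r) = (5 - 47/10)/5 = 3/50
Step 3: Expected revenue = r * P(v >= r) = 47/10 * 3/50
Step 4: Revenue = 141/500

141/500


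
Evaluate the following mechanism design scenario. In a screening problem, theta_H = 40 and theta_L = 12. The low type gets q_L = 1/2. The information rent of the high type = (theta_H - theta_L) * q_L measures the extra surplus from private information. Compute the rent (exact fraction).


Step 1: theta_H - theta_L = 40 - 12 = 28
Step 2: Information rent = (theta_H - theta_L) * q_L
Step 3: = 28 * 1/2
Step 4: = 14

14


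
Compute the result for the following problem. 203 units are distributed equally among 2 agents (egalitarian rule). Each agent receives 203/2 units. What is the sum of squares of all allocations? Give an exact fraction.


Step 1: Each agent's share = 203/2
Step 2: Square of each share = (203/2)^2 = 41209/4
Step 3: Sum of squares = 2 * 41209/4 = 41209/2

41209/2


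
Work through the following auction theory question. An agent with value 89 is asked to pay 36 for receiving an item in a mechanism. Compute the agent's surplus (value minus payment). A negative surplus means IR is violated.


Step 1: Surplus = value - payment = 89 - 36 = 53
Step 2: IR is satisfied (surplus >= 0)

53


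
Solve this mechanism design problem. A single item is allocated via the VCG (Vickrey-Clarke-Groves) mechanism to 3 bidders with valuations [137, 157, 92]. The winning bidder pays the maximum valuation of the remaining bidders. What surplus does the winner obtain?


Step 1: The winner is the agent with the highest value: agent 1 with value 157
Step 2: Values of other agents: [137, 92]
Step 3: VCG payment = max of others' values = 137
Step 4: Surplus = 157 - 137 = 20

20


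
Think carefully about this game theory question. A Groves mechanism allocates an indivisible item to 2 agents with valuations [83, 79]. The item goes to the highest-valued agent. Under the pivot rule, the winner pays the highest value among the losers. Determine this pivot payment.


Step 1: The efficient winner is agent 0 with value 83
Step 2: Other agents' values: [79]
Step 3: Pivot payment = max(others) = 79
Step 4: The winner pays 79

79


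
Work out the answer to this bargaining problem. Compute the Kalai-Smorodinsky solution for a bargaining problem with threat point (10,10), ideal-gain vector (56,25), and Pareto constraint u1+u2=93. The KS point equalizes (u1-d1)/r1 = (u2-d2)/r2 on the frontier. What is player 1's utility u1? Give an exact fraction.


Step 1: At the KS point, (u1-d1)/r1 = (u2-d2)/r2 = t and u1+u2 = 93
Step 2: u1 = d1 + r1*t and u2 = d2 + r2*t, so (d1 + r1*t) + (d2 + r2*t) = 93
Step 3: t = (93 - 10 - 10)/(56 + 25) = 73/81
Step 4: u1 = d1 + r1*t = 10 + 56 * 73/81 = 4898/81
Step 5: (Check: u2 = d2 + r2*t = 2635/81; u1+u2 = 4898/81 + 2635/81 = 93, on the frontier.)

4898/81
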